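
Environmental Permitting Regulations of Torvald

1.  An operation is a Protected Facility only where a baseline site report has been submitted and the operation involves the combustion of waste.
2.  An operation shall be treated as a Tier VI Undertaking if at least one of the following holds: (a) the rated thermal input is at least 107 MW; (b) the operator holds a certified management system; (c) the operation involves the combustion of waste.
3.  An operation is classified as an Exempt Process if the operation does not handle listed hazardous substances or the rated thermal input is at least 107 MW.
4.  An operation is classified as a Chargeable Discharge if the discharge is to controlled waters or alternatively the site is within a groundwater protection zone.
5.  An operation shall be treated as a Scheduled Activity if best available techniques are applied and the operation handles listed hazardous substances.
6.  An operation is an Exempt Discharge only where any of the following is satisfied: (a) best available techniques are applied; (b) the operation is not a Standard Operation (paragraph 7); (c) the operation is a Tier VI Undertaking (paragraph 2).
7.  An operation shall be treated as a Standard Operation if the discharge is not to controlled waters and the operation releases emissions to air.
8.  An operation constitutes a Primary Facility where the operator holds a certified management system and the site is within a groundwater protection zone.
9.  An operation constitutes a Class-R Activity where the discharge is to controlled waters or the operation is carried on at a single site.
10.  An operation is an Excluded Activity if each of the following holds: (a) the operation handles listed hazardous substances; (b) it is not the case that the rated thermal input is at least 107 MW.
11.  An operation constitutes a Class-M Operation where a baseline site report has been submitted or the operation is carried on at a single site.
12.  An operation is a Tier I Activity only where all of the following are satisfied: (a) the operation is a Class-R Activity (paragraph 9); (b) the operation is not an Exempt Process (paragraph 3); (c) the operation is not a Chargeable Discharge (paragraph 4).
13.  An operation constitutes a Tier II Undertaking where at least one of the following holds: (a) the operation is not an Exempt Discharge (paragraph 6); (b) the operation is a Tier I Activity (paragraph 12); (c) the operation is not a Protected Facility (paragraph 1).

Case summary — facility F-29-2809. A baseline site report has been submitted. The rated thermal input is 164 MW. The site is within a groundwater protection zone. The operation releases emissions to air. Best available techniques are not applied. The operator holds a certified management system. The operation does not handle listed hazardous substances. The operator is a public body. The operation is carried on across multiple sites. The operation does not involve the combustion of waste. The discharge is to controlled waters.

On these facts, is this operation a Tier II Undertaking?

Under paragraph 7: the discharge is not to controlled waters? no; and the operation releases emissions to air? yes. So the operation is not a Standard Operation.
Under paragraph 2: rated thermal input: 164 MW ≥ 107 MW? yes; or the operator holds a certified management system? yes; or the operation involves the combustion of waste? no. So the operation is a Tier VI Undertaking.
Under paragraph 6: best available techniques are applied? no; or not a Standard Operation (paragraph 7)? yes; or Tier VI Undertaking (paragraph 2)? yes. So the operation is an Exempt Discharge.
Under paragraph 9: the discharge is to controlled waters? yes; or the operation is carried on at a single site? no. So the operation is a Class-R Activity.
Under paragraph 3: the operation does not handle listed hazardous substances? yes; or rated thermal input: 164 MW ≥ 107 MW? yes. So the operation is an Exempt Process.
Under paragraph 4: the discharge is to controlled waters? yes; or the site is within a groundwater protection zone? yes. So the operation is a Chargeable Discharge.
Under paragraph 12: Class-R Activity (paragraph 9)? yes; and not an Exempt Process (paragraph 3)? no; and not a Chargeable Discharge (paragraph 4)? no. So the operation is not a Tier I Activity.
Under paragraph 1: a baseline site report has been submitted? yes; and the operation involves the combustion of waste? no. So the operation is not a Protected Facility.
Under paragraph 13: not an Exempt Discharge (paragraph 6)? no; or Tier I Activity (paragraph 12)? no; or not a Protected Facility (paragraph 1)? yes. So the operation is a Tier II Undertaking.

Yes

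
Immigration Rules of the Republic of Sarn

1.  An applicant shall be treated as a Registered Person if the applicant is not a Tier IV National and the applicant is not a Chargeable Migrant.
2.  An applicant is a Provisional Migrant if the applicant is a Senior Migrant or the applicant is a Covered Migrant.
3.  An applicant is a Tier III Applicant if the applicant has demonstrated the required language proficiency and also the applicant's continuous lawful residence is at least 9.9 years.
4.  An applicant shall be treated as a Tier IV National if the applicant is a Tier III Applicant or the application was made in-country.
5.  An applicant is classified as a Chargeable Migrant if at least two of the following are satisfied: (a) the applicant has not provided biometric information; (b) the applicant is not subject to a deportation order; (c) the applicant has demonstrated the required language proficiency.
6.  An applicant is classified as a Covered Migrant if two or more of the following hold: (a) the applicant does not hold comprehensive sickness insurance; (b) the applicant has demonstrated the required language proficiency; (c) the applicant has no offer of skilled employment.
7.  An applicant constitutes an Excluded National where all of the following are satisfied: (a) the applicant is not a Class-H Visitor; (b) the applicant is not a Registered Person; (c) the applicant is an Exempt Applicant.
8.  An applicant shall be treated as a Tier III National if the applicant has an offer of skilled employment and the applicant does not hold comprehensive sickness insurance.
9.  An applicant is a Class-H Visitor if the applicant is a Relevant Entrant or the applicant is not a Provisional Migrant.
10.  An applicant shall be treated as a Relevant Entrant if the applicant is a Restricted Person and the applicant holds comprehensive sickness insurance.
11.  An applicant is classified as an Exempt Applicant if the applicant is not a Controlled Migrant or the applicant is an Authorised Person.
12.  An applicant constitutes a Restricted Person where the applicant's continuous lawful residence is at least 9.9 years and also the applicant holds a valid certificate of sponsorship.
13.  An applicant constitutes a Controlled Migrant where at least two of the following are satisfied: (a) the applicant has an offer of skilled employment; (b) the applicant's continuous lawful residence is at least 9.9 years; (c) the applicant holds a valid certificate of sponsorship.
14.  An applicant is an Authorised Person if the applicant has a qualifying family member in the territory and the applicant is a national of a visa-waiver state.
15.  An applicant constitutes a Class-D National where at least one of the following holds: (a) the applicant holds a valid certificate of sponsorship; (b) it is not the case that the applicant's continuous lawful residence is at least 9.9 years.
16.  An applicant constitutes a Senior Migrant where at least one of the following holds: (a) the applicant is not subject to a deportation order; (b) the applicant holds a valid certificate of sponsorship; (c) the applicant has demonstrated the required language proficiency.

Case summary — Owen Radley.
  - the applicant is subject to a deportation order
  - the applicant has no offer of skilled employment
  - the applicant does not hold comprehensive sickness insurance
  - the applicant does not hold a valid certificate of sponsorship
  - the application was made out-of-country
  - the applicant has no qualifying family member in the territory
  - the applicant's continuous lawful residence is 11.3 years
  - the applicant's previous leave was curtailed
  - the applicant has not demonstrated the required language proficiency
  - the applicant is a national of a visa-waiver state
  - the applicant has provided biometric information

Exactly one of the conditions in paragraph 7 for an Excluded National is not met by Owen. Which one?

paragraph 12 — Restricted Person: [applicant's continuous lawful residence: 11.3 years ≥ 9.9 years? yes] AND [the applicant holds a valid certificate of sponsorship? no] → not satisfied.
paragraph 10 — Relevant Entrant: [Restricted Person (paragraph 12)? no] AND [the applicant holds comprehensive sickness insurance? no] → not satisfied.
paragraph 16 — Senior Migrant: [the applicant is not subject to a deportation order? no] OR [the applicant holds a valid certificate of sponsorship? no] OR [the applicant has demonstrated the required language proficiency? no] → not satisfied.
paragraph 6 — Covered Migrant: the applicant does not hold comprehensive sickness insurance? yes; the applicant has demonstrated the required language proficiency? no; the applicant has no offer of skilled employment? yes — 2 of 3 hold (need ≥2) → satisfied.
paragraph 2 — Provisional Migrant: [Senior Migrant (paragraph 16)? no] OR [Covered Migrant (paragraph 6)? yes] → satisfied.
paragraph 9 — Class-H Visitor: [Relevant Entrant (paragraph 10)? no] OR [not a Provisional Migrant (paragraph 2)? no] → not satisfied.
paragraph 3 — Tier III Applicant: [the applicant has demonstrated the required language proficiency? no] AND [applicant's continuous lawful residence: 11.3 years ≥ 9.9 years? yes] → not satisfied.
paragraph 4 — Tier IV National: [Tier III Applicant (paragraph 3)? no] OR [the application was made in-country? no] → not satisfied.
paragraph 5 — Chargeable Migrant: the applicant has not provided biometric information? no; the applicant is not subject to a deportation order? no; the applicant has demonstrated the required language proficiency? no — 0 of 3 hold (need ≥2) → not satisfied.
paragraph 1 — Registered Person: [not a Tier IV National (paragraph 4)? yes] AND [not a Chargeable Migrant (paragraph 5)? yes] → satisfied.
paragraph 13 — Controlled Migrant: the applicant has an offer of skilled employment? no; applicant's continuous lawful residence: 11.3 years ≥ 9.9 years? yes; the applicant holds a valid certificate of sponsorship? no — 1 of 3 hold (need ≥2) → not satisfied.
paragraph 14 — Authorised Person: [the applicant has a qualifying family member in the territory? no] AND [the applicant is a national of a visa-waiver state? yes] → not satisfied.
paragraph 11 — Exempt Applicant: [not a Controlled Migrant (paragraph 13)? yes] OR [Authorised Person (paragraph 14)? no] → satisfied.
paragraph 7 — Excluded National: [not a Class-H Visitor (paragraph 9)? yes] AND [not a Registered Person (paragraph 1)? no] AND [Exempt Applicant (paragraph 11)? yes] → not satisfied.

Registered Person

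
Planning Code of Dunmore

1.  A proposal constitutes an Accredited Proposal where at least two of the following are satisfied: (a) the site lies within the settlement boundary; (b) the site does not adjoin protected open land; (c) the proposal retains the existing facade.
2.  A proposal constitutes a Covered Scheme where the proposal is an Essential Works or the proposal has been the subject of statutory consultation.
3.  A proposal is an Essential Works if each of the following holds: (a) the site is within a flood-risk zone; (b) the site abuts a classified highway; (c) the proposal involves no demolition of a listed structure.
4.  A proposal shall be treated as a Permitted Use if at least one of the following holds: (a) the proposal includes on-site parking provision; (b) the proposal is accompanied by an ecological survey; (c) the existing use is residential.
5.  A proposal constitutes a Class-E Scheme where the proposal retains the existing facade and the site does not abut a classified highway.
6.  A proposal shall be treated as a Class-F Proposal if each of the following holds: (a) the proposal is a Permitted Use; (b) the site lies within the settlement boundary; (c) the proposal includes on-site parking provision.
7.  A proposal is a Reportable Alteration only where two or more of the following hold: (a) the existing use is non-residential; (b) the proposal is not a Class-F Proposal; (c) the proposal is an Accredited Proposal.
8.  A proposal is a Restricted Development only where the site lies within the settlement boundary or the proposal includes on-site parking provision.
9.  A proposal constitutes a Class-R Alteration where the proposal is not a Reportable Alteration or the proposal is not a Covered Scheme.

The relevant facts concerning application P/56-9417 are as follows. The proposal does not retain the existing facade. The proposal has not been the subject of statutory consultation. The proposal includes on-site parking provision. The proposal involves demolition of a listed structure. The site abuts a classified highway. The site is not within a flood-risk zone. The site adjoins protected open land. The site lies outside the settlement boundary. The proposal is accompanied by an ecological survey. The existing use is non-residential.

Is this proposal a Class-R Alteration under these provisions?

Yes

Under paragraph 4: the proposal includes on-site parking provision? yes; or the proposal is accompanied by an ecological survey? yes; or the existing use is residential? no. So the proposal is a Permitted Use.
Under paragraph 6: Permitted Use (paragraph 4)? yes; and the site lies within the settlement boundary? no; and the proposal includes on-site parking provision? yes. So the proposal is not a Class-F Proposal.
Under paragraph 1: the site lies within the settlement boundary? no; the site does not adjoin protected open land? no; the proposal retains the existing facade? no — 0 of 3 hold (need ≥2) → not satisfied.
Under paragraph 7: the existing use is non-residential? yes; not a Class-F Proposal (paragraph 6)? yes; Accredited Proposal (paragraph 1)? no — 2 of 3 hold (need ≥2) → satisfied.
Under paragraph 3: the site is within a flood-risk zone? no; and the site abuts a classified highway? yes; and the proposal involves no demolition of a listed structure? no. So the proposal is not an Essential Works.
Under paragraph 2: Essential Works (paragraph 3)? no; or the proposal has been the subject of statutory consultation? no. So the proposal is not a Covered Scheme.
Under paragraph 9: not a Reportable Alteration (paragraph 7)? no; or not a Covered Scheme (paragraph 2)? yes. So the proposal is a Class-R Alteration.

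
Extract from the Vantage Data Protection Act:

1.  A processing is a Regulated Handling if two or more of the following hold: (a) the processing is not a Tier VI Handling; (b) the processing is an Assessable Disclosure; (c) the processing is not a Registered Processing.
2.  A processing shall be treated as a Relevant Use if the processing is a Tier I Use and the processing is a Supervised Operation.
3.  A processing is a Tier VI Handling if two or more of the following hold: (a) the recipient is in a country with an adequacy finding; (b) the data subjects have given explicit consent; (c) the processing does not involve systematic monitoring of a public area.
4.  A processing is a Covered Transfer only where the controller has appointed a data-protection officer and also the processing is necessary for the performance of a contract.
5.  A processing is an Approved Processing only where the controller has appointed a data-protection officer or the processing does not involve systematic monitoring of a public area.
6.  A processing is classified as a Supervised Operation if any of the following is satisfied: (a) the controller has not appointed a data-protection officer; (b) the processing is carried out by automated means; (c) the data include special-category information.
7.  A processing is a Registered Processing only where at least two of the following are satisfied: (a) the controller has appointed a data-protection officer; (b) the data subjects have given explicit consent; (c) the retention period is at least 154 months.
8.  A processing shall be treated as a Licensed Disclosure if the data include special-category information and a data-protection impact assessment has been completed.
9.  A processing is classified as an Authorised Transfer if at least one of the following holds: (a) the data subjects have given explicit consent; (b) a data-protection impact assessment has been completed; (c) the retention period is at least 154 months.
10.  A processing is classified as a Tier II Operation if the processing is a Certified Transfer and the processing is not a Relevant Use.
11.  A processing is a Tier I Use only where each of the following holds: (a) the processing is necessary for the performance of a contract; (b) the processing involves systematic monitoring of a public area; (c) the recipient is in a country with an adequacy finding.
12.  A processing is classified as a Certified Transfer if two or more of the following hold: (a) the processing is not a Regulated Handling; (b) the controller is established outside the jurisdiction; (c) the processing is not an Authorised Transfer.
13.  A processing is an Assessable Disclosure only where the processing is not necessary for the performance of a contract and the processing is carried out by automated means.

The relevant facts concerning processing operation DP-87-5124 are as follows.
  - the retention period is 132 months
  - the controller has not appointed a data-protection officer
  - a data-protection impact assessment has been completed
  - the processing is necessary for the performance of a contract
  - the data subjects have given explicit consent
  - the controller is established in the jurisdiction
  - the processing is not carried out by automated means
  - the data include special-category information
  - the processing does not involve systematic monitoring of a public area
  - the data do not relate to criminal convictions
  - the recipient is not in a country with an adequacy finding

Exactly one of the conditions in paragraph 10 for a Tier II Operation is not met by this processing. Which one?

paragraph 3 — Tier VI Handling: the recipient is in a country with an adequacy finding? no; the data subjects have given explicit consent? yes; the processing does not involve systematic monitoring of a public area? yes — 2 of 3 hold (need ≥2) → satisfied.
paragraph 13 — Assessable Disclosure: [the processing is not necessary for the performance of a contract? no] AND [the processing is carried out by automated means? no] → not satisfied.
paragraph 7 — Registered Processing: the controller has appointed a data-protection officer? no; the data subjects have given explicit consent? yes; retention period: 132 months ≥ 154 months? no — 1 of 3 hold (need ≥2) → not satisfied.
paragraph 1 — Regulated Handling: not a Tier VI Handling (paragraph 3)? no; Assessable Disclosure (paragraph 13)? no; not a Registered Processing (paragraph 7)? yes — 1 of 3 hold (need ≥2) → not satisfied.
paragraph 9 — Authorised Transfer: [the data subjects have given explicit consent? yes] OR [a data-protection impact assessment has been completed? yes] OR [retention period: 132 months ≥ 154 months? no] → satisfied.
paragraph 12 — Certified Transfer: not a Regulated Handling (paragraph 1)? yes; the controller is established outside the jurisdiction? no; not an Authorised Transfer (paragraph 9)? no — 1 of 3 hold (need ≥2) → not satisfied.
paragraph 11 — Tier I Use: [the processing is necessary for the performance of a contract? yes] AND [the processing involves systematic monitoring of a public area? no] AND [the recipient is in a country with an adequacy finding? no] → not satisfied.
paragraph 6 — Supervised Operation: [the controller has not appointed a data-protection officer? yes] OR [the processing is carried out by automated means? no] OR [the data include special-category information? yes] → satisfied.
paragraph 2 — Relevant Use: [Tier I Use (paragraph 11)? no] AND [Supervised Operation (paragraph 6)? yes] → not satisfied.
paragraph 10 — Tier II Operation: [Certified Transfer (paragraph 12)? no] AND [not a Relevant Use (paragraph 2)? yes] → not satisfied.

Certified Transfer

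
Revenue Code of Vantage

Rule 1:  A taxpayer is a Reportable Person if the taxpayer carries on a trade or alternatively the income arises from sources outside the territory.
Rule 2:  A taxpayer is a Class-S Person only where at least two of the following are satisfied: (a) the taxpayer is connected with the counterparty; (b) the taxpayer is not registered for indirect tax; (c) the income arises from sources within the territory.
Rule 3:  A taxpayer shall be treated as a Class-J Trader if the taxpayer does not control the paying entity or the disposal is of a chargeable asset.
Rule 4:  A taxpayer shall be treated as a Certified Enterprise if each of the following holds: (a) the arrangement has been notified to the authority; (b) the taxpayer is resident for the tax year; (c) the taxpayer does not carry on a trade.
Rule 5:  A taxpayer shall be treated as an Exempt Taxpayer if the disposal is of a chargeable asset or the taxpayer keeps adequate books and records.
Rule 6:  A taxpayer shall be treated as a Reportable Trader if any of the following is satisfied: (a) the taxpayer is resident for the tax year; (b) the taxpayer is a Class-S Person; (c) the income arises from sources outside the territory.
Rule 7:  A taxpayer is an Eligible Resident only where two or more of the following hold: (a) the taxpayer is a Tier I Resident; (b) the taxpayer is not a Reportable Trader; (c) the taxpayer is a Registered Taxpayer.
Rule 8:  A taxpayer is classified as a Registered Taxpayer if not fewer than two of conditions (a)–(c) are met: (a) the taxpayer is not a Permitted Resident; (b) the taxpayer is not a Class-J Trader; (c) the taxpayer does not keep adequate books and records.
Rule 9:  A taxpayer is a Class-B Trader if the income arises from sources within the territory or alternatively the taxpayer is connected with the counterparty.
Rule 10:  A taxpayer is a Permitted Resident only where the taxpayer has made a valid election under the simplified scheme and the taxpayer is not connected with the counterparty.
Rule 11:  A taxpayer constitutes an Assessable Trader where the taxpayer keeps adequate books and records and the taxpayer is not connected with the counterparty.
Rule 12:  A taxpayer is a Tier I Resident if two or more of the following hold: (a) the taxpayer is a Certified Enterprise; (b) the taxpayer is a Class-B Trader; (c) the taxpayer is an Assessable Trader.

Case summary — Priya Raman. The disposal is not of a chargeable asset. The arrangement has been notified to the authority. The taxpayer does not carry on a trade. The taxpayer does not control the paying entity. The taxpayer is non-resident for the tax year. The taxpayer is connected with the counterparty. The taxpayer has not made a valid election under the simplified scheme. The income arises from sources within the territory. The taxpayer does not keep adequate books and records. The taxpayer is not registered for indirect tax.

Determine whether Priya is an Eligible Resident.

rule 4 — Certified Enterprise: [the arrangement has been notified to the authority? yes] AND [the taxpayer is resident for the tax year? no] AND [the taxpayer does not carry on a trade? yes] → not satisfied.
rule 9 — Class-B Trader: [the income arises from sources within the territory? yes] OR [the taxpayer is connected with the counterparty? yes] → satisfied.
rule 11 — Assessable Trader: [the taxpayer keeps adequate books and records? no] AND [the taxpayer is not connected with the counterparty? no] → not satisfied.
rule 12 — Tier I Resident: Certified Enterprise (rule 4)? no; Class-B Trader (rule 9)? yes; Assessable Trader (rule 11)? no — 1 of 3 hold (need ≥2) → not satisfied.
rule 2 — Class-S Person: the taxpayer is connected with the counterparty? yes; the taxpayer is not registered for indirect tax? yes; the income arises from sources within the territory? yes — 3 of 3 hold (need ≥2) → satisfied.
rule 6 — Reportable Trader: [the taxpayer is resident for the tax year? no] OR [Class-S Person (rule 2)? yes] OR [the income arises from sources outside the territory? no] → satisfied.
rule 10 — Permitted Resident: [the taxpayer has made a valid election under the simplified scheme? no] AND [the taxpayer is not connected with the counterparty? no] → not satisfied.
rule 3 — Class-J Trader: [the taxpayer does not control the paying entity? yes] OR [the disposal is of a chargeable asset? no] → satisfied.
rule 8 — Registered Taxpayer: not a Permitted Resident (rule 10)? yes; not a Class-J Trader (rule 3)? no; the taxpayer does not keep adequate books and records? yes — 2 of 3 hold (need ≥2) → satisfied.
rule 7 — Eligible Resident: Tier I Resident (rule 12)? no; not a Reportable Trader (rule 6)? no; Registered Taxpayer (rule 8)? yes — 1 of 3 hold (need ≥2) → not satisfied.

No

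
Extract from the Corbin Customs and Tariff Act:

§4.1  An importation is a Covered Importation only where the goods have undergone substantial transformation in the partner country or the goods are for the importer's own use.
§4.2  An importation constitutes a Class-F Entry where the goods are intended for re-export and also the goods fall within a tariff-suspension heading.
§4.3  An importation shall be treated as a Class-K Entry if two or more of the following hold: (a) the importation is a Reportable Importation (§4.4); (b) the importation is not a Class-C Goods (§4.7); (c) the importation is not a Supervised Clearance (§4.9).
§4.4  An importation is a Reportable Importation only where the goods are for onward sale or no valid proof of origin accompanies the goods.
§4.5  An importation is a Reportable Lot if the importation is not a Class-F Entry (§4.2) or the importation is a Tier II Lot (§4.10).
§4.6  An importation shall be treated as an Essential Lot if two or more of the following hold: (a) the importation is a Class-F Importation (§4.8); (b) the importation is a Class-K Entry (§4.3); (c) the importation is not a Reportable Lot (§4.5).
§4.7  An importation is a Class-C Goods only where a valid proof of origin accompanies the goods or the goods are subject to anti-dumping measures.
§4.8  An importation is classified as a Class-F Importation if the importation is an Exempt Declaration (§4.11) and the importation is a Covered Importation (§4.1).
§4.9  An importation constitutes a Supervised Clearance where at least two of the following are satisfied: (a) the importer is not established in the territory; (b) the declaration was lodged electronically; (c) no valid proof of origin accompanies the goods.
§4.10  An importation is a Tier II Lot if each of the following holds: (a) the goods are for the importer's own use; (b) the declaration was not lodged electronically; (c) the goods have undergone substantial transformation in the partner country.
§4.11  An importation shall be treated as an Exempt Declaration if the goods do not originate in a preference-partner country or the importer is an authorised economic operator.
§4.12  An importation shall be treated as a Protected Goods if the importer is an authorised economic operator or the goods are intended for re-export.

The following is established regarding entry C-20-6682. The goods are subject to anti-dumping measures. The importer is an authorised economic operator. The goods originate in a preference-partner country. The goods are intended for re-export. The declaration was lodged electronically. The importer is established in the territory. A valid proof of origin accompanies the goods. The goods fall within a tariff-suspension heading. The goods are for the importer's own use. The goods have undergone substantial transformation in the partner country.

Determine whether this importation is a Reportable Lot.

No

§4.2 — Class-F Entry: [the goods are intended for re-export? yes] AND [the goods fall within a tariff-suspension heading? yes] → satisfied.
§4.10 — Tier II Lot: [the goods are for the importer's own use? yes] AND [the declaration was not lodged electronically? no] AND [the goods have undergone substantial transformation in the partner country? yes] → not satisfied.
§4.5 — Reportable Lot: [not a Class-F Entry (§4.2)? no] OR [Tier II Lot (§4.10)? no] → not satisfied.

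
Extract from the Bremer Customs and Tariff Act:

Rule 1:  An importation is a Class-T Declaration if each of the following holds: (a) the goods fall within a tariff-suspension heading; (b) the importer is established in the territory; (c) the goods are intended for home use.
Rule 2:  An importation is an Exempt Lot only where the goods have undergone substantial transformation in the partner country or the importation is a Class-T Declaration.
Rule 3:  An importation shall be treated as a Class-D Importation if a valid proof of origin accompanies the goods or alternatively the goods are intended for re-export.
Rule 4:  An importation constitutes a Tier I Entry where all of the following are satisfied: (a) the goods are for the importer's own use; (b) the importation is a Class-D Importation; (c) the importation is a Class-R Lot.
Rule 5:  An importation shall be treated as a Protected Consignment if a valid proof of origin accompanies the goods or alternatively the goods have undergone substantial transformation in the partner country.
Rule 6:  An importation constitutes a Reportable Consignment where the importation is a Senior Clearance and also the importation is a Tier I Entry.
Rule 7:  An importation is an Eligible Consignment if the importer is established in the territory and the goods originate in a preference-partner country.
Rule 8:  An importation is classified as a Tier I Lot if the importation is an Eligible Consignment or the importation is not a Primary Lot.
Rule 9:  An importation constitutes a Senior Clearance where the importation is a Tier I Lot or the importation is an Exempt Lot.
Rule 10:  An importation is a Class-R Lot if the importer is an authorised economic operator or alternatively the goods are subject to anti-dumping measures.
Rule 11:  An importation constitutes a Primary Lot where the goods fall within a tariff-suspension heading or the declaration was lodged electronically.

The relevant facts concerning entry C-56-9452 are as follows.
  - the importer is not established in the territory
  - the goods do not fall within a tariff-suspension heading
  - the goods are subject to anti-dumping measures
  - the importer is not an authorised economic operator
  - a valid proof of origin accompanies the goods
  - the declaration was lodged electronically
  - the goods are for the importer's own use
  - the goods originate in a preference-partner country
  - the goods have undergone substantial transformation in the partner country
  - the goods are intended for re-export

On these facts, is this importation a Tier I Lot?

rule 7 — Eligible Consignment: [the importer is established in the territory? no] AND [the goods originate in a preference-partner country? yes] → not satisfied.
rule 11 — Primary Lot: [the goods fall within a tariff-suspension heading? no] OR [the declaration was lodged electronically? yes] → satisfied.
rule 8 — Tier I Lot: [Eligible Consignment (rule 7)? no] OR [not a Primary Lot (rule 11)? no] → not satisfied.

No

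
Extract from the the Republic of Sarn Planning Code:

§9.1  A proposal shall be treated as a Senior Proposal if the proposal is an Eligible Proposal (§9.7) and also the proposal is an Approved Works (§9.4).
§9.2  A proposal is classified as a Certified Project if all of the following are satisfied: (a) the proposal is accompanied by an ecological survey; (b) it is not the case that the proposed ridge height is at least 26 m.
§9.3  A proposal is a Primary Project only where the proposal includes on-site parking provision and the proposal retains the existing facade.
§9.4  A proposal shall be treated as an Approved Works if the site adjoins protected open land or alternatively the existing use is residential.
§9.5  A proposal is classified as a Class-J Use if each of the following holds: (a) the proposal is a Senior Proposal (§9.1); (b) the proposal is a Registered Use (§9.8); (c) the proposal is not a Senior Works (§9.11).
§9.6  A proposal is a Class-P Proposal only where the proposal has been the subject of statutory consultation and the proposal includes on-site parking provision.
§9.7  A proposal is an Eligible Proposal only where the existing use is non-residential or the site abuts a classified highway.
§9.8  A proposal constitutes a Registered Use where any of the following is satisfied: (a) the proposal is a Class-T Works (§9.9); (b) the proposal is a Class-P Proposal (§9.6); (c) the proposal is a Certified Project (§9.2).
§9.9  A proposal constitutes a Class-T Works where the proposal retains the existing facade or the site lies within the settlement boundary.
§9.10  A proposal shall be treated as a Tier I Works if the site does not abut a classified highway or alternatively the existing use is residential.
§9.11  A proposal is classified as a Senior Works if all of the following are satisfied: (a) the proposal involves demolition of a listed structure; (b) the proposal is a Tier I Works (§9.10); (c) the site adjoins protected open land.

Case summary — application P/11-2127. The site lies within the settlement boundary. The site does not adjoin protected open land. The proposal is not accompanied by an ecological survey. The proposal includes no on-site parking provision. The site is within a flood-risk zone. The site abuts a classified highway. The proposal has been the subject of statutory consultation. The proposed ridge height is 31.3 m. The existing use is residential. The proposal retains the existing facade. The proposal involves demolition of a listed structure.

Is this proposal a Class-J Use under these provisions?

Under §9.7: the existing use is non-residential? no; or the site abuts a classified highway? yes. So the proposal is an Eligible Proposal.
Under §9.4: the site adjoins protected open land? no; or the existing use is residential? yes. So the proposal is an Approved Works.
Under §9.1: Eligible Proposal (§9.7)? yes; and Approved Works (§9.4)? yes. So the proposal is a Senior Proposal.
Under §9.9: the proposal retains the existing facade? yes; or the site lies within the settlement boundary? yes. So the proposal is a Class-T Works.
Under §9.6: the proposal has been the subject of statutory consultation? yes; and the proposal includes on-site parking provision? no. So the proposal is not a Class-P Proposal.
Under §9.2: the proposal is accompanied by an ecological survey? no; and proposed ridge height: 31.3 m ≥ 26 m? yes, so negated condition no. So the proposal is not a Certified Project.
Under §9.8: Class-T Works (§9.9)? yes; or Class-P Proposal (§9.6)? no; or Certified Project (§9.2)? no. So the proposal is a Registered Use.
Under §9.10: the site does not abut a classified highway? no; or the existing use is residential? yes. So the proposal is a Tier I Works.
Under §9.11: the proposal involves demolition of a listed structure? yes; and Tier I Works (§9.10)? yes; and the site adjoins protected open land? no. So the proposal is not a Senior Works.
Under §9.5: Senior Proposal (§9.1)? yes; and Registered Use (§9.8)? yes; and not a Senior Works (§9.11)? yes. So the proposal is a Class-J Use.

Yes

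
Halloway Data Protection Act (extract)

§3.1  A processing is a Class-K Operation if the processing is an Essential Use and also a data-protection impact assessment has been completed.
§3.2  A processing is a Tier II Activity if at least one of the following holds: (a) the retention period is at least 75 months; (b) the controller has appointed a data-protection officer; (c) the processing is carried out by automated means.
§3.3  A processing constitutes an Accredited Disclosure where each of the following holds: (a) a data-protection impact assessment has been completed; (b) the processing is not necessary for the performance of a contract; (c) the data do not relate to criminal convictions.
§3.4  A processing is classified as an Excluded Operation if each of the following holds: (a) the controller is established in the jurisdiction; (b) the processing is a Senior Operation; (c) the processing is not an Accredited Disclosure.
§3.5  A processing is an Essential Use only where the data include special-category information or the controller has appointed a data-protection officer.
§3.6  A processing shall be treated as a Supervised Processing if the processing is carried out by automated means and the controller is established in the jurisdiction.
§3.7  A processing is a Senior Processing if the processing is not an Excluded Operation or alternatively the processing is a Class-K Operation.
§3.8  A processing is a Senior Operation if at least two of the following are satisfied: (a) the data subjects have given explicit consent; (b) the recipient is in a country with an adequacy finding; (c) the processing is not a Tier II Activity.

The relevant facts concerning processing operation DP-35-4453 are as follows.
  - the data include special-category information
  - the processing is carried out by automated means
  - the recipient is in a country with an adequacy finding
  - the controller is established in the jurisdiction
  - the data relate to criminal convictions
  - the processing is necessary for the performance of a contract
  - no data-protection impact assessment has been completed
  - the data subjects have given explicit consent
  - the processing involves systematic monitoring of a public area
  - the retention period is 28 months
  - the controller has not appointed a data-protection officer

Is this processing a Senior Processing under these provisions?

No

§3.2 — Tier II Activity: [retention period: 28 months ≥ 75 months? no] OR [the controller has appointed a data-protection officer? no] OR [the processing is carried out by automated means? yes] → satisfied.
§3.8 — Senior Operation: the data subjects have given explicit consent? yes; the recipient is in a country with an adequacy finding? yes; not a Tier II Activity (§3.2)? no — 2 of 3 hold (need ≥2) → satisfied.
§3.3 — Accredited Disclosure: [a data-protection impact assessment has been completed? no] AND [the processing is not necessary for the performance of a contract? no] AND [the data do not relate to criminal convictions? no] → not satisfied.
§3.4 — Excluded Operation: [the controller is established in the jurisdiction? yes] AND [Senior Operation (§3.8)? yes] AND [not an Accredited Disclosure (§3.3)? yes] → satisfied.
§3.5 — Essential Use: [the data include special-category information? yes] OR [the controller has appointed a data-protection officer? no] → satisfied.
§3.1 — Class-K Operation: [Essential Use (§3.5)? yes] AND [a data-protection impact assessment has been completed? no] → not satisfied.
§3.7 — Senior Processing: [not an Excluded Operation (§3.4)? no] OR [Class-K Operation (§3.1)? no] → not satisfied.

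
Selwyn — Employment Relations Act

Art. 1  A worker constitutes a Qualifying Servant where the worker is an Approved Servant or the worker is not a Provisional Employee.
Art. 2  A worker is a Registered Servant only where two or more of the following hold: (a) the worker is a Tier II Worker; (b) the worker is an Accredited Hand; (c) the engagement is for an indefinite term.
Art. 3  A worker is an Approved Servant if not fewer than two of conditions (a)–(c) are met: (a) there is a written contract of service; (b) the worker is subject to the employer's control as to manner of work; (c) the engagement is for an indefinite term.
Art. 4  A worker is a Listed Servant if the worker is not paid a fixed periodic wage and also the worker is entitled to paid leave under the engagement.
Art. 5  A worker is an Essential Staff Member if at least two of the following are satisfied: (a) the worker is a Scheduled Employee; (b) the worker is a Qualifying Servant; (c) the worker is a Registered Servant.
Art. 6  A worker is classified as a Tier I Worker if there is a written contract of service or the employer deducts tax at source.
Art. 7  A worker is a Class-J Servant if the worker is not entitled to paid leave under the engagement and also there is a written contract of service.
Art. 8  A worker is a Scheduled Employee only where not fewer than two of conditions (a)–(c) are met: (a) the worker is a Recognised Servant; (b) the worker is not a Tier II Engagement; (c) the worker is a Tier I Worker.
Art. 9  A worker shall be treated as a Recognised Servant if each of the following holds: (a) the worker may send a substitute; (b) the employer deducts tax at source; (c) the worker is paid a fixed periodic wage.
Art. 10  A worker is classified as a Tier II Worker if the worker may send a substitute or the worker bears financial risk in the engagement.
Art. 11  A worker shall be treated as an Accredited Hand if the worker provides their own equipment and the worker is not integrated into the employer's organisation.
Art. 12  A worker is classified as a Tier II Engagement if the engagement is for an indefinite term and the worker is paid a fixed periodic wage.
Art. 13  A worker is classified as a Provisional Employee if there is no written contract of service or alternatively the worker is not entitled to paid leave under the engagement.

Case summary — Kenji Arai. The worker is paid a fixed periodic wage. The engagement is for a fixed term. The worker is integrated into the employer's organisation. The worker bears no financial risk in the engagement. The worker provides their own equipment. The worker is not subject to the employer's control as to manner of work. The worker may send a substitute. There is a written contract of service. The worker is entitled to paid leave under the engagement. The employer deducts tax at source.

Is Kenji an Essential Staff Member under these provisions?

Yes

Under article 9: the worker may send a substitute? yes; and the employer deducts tax at source? yes; and the worker is paid a fixed periodic wage? yes. So the worker is a Recognised Servant.
Under article 12: the engagement is for an indefinite term? no; and the worker is paid a fixed periodic wage? yes. So the worker is not a Tier II Engagement.
Under article 6: there is a written contract of service? yes; or the employer deducts tax at source? yes. So the worker is a Tier I Worker.
Under article 8: Recognised Servant (article 9)? yes; not a Tier II Engagement (article 12)? yes; Tier I Worker (article 6)? yes — 3 of 3 hold (need ≥2) → satisfied.
Under article 3: there is a written contract of service? yes; the worker is subject to the employer's control as to manner of work? no; the engagement is for an indefinite term? no — 1 of 3 hold (need ≥2) → not satisfied.
Under article 13: there is no written contract of service? no; or the worker is not entitled to paid leave under the engagement? no. So the worker is not a Provisional Employee.
Under article 1: Approved Servant (article 3)? no; or not a Provisional Employee (article 13)? yes. So the worker is a Qualifying Servant.
Under article 10: the worker may send a substitute? yes; or the worker bears financial risk in the engagement? no. So the worker is a Tier II Worker.
Under article 11: the worker provides their own equipment? yes; and the worker is not integrated into the employer's organisation? no. So the worker is not an Accredited Hand.
Under article 2: Tier II Worker (article 10)? yes; Accredited Hand (article 11)? no; the engagement is for an indefinite term? no — 1 of 3 hold (need ≥2) → not satisfied.
Under article 5: Scheduled Employee (article 8)? yes; Qualifying Servant (article 1)? yes; Registered Servant (article 2)? no — 2 of 3 hold (need ≥2) → satisfied.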